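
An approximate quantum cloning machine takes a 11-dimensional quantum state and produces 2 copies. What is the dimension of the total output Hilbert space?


Output space = H^(tensor 2) where dim(H) = 11
dim = 11^2
= 121

121


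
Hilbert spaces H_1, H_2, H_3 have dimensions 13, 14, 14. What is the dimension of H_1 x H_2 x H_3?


dim(H_1 x H_2 x H_3) = 13 * 14 * 14
= 182 * 14
= 2548

2548


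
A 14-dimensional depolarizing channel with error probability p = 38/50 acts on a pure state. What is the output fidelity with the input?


F = (1-p) + p/d
= (1 - 0.7600) + 0.7600/14
= 0.2400 + 0.0543
= 0.2943

0.2943


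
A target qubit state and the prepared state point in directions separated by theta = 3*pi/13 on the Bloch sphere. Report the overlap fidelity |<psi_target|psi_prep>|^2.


For states separated by angle theta on Bloch sphere:
F = cos^2(theta/2)
theta = 3*pi/13 = 0.7250
theta/2 = 0.3625
cos(theta/2) = 0.9350
F = 0.8743

0.8743


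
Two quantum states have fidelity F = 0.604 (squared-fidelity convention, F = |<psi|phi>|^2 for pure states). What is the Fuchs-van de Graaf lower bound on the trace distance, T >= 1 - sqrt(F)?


Fuchs-van de Graaf (squared-fidelity convention): 1 - sqrt(F) <= T <= sqrt(1 - F).
Lower bound: T >= 1 - sqrt(F)
sqrt(F) = sqrt(0.604) = 0.7772
T >= 1 - 0.7772
T >= 0.2228

0.2228


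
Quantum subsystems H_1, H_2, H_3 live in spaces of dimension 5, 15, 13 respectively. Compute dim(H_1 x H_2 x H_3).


dim(H_1 x H_2 x H_3) = 5 * 15 * 13
= 75 * 13
= 975

975


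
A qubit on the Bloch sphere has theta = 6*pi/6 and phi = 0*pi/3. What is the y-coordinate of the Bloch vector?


theta = 3.1416, phi = 0.0000
r_y = sin(theta)*sin(phi) = 0.0000 * 0.0000
r_y = 0.0000

0.0000


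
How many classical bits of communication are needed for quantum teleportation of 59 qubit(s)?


Quantum teleportation requires 2 classical bits per qubit teleported.
59 qubit(s) -> 2 * 59 = 118 classical bits

118


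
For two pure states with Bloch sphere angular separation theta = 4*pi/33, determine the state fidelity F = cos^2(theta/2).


For states separated by angle theta on Bloch sphere:
F = cos^2(theta/2)
theta = 4*pi/33 = 0.3808
theta/2 = 0.1904
cos(theta/2) = 0.9819
F = 0.9642

0.9642


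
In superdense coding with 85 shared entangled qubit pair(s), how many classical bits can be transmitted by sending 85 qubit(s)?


Superdense coding allows 2 classical bits per shared entangled pair.
85 pair(s) -> 2 * 85 = 170 classical bits

170


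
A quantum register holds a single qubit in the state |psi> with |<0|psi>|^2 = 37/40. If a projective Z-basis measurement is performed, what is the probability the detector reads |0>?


|alpha|^2 = 37/40 = 0.9250
|beta|^2 = 1 - 37/40 = 3/40 = 0.0750
P(|0>) = |alpha|^2 = 0.9250

0.9250


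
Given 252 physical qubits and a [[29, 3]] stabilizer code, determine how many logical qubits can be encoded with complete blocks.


Each code block uses 29 physical qubits for 3 logical qubit(s).
Number of complete blocks = floor(252 / 29) = 8
Logical qubits = 8 * 3
= 24

24


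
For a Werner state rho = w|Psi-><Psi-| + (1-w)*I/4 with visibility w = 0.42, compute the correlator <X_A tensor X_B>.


|Psi-> = (|01> - |10>)/sqrt(2)
For the pure Bell state, <X_A X_B> = -1 (Bell-state Pauli correlator).
The maximally-mixed part I/4 has tr(I/4 * P tensor P) = 0 for any traceless Pauli P.
So <X_A X_B>_rho = w * (-1) + (1 - w) * 0
= 0.42 * (-1)
= -0.4200

-0.4200


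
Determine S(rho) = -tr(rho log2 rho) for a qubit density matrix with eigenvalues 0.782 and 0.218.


S = -p*log2(p) - (1-p)*log2(1-p)
p = 0.7820, 1-p = 0.2180
= -0.7820 * log2(0.7820) - 0.2180 * log2(0.2180)
= -(-0.2774) - (-0.4791)
= 0.7565

0.7565


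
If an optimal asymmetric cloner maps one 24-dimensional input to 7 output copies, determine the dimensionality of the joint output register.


Output space = H^(tensor 7) where dim(H) = 24
dim = 24^7
= 576 (after 2 factors)
= 13824 (after 3 factors)
= 331776 (after 4 factors)
= 7962624 (after 5 factors)
= 191102976 (after 6 factors)
= 4586471424 (after 7 factors)
= 4586471424

4586471424


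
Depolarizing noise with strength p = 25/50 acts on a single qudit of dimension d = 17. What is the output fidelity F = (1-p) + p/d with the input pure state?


F = (1-p) + p/d
= (1 - 0.5000) + 0.5000/17
= 0.5000 + 0.0294
= 0.5294

0.5294


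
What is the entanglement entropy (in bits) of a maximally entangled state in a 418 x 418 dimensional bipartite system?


For a maximally entangled state in d x d:
S = log2(d) = log2(418)
= 8.7074

8.7074


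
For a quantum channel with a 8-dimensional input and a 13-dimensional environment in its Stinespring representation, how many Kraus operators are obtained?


Tracing out the environment in an orthonormal basis {|i>_E} gives Kraus operators K_i = <i|_E U |0>_E.
Number of Kraus operators = dim(H_env) = d_env
= 13

13


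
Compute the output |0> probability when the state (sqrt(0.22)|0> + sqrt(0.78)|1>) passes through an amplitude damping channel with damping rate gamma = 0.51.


For amplitude damping with parameter gamma on state sqrt(a)|0> + sqrt(b)|1>:
alpha^2 = 0.22, beta^2 = 0.78
P(|0>) = alpha^2 + gamma * beta^2
= 0.22 + 0.51 * 0.78
= 0.22 + 0.3978
= 0.6178

0.6178


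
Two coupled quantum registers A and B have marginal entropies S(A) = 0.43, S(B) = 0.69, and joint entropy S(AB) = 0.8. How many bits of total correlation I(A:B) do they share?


I(A:B) = S(A) + S(B) - S(AB)
= 0.43 + 0.69 - 0.8
= 0.3200

0.3200


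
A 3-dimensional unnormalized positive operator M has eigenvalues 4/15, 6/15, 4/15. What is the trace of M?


tr(M) = sum of eigenvalues
= 4/15 + 6/15 + 4/15
= 14/15
= 0.9333

0.9333


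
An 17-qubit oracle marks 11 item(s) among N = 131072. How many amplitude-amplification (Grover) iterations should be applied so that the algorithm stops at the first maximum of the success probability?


After j Grover iterations the success probability is P(j) = sin^2((2j+1)*theta), where sin(theta) = sqrt(k/N).
N = 2^17 = 131072, k = 11
sin(theta) = sqrt(k/N) = 0.009160968281
theta = arcsin(sqrt(k/N)) = 0.009161096422 rad
P(j) reaches its first maximum when (2j+1)*theta is as close as possible to pi/2, i.e. j = round(pi/(4*theta) - 1/2).
pi/(4*theta) - 1/2 = 85.2319
(For comparison, the common estimate pi/4 * sqrt(N/k) = 85.7331; the exact maximiser is used here.)
Optimal iterations = 85

85


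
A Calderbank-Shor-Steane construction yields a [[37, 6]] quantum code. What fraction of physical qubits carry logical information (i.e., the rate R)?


Code rate R = k/n
= 6/37
= 0.1622

0.1622


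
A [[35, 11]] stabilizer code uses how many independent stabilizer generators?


For an [[n,k]] stabilizer code:
Number of stabilizer generators = n - k
= 35 - 11
= 24

24


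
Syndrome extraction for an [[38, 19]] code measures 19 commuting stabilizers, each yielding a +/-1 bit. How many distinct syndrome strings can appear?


Each stabilizer generator gives a binary (+1 or -1) measurement outcome.
With 19 independent generators:
Total syndromes = 2^19
= 524288

524288


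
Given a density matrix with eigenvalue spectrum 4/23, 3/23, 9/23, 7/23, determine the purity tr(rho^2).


tr(rho^2) = sum of eigenvalues squared
= (4/23)^2 + (3/23)^2 + (9/23)^2 + (7/23)^2
= (16 + 9 + 81 + 49) / 529
= 155/529
= 0.2930

0.2930


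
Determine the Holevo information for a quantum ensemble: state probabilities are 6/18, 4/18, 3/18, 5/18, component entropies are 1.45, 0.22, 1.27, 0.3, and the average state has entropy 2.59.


chi = S(rho) - sum_i p_i * S(rho_i)
Weighted entropy = 6/18 * 1.45 + 4/18 * 0.22 + 3/18 * 1.27 + 5/18 * 0.3
= 0.8272
chi = 2.59 - 0.8272
= 1.7628

1.7628


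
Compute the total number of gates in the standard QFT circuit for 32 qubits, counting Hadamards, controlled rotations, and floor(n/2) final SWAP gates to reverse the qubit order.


Hadamard gates: 32
Controlled rotations: n*(n-1)/2 = 32*31/2 = 496
SWAP gates: floor(n/2) = floor(32/2) = 16
Total = 32 + 496 + 16
= 544

544


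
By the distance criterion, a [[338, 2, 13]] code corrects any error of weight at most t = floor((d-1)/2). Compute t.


Code parameters: [[338, 2, 13]], distance d = 13.
Number of correctable errors = floor((d-1)/2)
= floor((13 - 1)/2)
= floor(12/2)
= 6

6


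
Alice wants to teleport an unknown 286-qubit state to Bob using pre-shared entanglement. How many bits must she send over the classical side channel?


Quantum teleportation requires 2 classical bits per qubit teleported.
286 qubit(s) -> 2 * 286 = 572 classical bits

572


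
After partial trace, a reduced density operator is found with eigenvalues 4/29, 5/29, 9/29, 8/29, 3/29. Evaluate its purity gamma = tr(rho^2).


tr(rho^2) = sum of eigenvalues squared
= (4/29)^2 + (5/29)^2 + (9/29)^2 + (8/29)^2 + (3/29)^2
= (16 + 25 + 81 + 64 + 9) / 841
= 195/841
= 0.2319

0.2319


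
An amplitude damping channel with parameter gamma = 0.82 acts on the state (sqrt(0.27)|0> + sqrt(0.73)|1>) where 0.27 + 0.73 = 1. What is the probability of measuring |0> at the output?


For amplitude damping with parameter gamma on state sqrt(a)|0> + sqrt(b)|1>:
alpha^2 = 0.27, beta^2 = 0.73
P(|0>) = alpha^2 + gamma * beta^2
= 0.27 + 0.82 * 0.73
= 0.27 + 0.5986
= 0.8686

0.8686


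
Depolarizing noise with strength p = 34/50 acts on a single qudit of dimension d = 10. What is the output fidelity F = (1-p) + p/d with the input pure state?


F = (1-p) + p/d
= (1 - 0.6800) + 0.6800/10
= 0.3200 + 0.0680
= 0.3880

0.3880


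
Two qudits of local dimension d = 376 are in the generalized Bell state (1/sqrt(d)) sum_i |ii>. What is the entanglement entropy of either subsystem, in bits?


For a maximally entangled state in d x d:
S = log2(d) = log2(376)
= 8.5546

8.5546


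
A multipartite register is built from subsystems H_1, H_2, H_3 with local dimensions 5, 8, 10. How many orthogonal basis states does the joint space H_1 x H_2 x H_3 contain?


dim(H_1 x H_2 x H_3) = 5 * 8 * 10
= 40 * 10
= 400

400


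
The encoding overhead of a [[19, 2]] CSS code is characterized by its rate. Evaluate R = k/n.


Code rate R = k/n
= 2/19
= 0.1053

0.1053


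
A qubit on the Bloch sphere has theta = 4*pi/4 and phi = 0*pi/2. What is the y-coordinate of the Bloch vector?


theta = 3.1416, phi = 0.0000
r_y = sin(theta)*sin(phi) = 0.0000 * 0.0000
r_y = 0.0000

0.0000


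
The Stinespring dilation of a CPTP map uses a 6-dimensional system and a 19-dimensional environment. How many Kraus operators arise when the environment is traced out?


Tracing out the environment in an orthonormal basis {|i>_E} gives Kraus operators K_i = <i|_E U |0>_E.
Number of Kraus operators = dim(H_env) = d_env
= 19

19


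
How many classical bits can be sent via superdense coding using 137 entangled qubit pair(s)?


Superdense coding allows 2 classical bits per shared entangled pair.
137 pair(s) -> 2 * 137 = 274 classical bits

274


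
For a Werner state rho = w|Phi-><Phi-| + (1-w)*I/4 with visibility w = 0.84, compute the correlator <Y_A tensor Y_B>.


|Phi-> = (|00> - |11>)/sqrt(2)
For the pure Bell state, <Y_A Y_B> = +1 (Bell-state Pauli correlator).
The maximally-mixed part I/4 has tr(I/4 * P tensor P) = 0 for any traceless Pauli P.
So <Y_A Y_B>_rho = w * (+1) + (1 - w) * 0
= 0.84 * (+1)
= 0.8400

0.8400


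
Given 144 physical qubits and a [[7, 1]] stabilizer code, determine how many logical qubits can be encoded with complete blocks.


Each code block uses 7 physical qubits for 1 logical qubit(s).
Number of complete blocks = floor(144 / 7) = 20
Logical qubits = 20 * 1
= 20

20


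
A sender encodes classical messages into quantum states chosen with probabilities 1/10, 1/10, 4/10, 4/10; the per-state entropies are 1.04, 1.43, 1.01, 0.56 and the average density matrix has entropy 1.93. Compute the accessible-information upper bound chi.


chi = S(rho) - sum_i p_i * S(rho_i)
Weighted entropy = 1/10 * 1.04 + 1/10 * 1.43 + 4/10 * 1.01 + 4/10 * 0.56
= 0.8750
chi = 1.93 - 0.8750
= 1.0550

1.0550


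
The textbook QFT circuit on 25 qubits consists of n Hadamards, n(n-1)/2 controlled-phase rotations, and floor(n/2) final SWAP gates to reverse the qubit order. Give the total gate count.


Hadamard gates: 25
Controlled rotations: n*(n-1)/2 = 25*24/2 = 300
SWAP gates: floor(n/2) = floor(25/2) = 12
Total = 25 + 300 + 12
= 337

337


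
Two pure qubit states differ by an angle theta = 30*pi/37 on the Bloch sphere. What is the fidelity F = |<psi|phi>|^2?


For states separated by angle theta on Bloch sphere:
F = cos^2(theta/2)
theta = 30*pi/37 = 2.5472
theta/2 = 1.2736
cos(theta/2) = 0.2928
F = 0.0857

0.0857


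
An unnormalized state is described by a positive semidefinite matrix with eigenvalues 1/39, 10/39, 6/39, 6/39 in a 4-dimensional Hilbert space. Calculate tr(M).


tr(M) = sum of eigenvalues
= 1/39 + 10/39 + 6/39 + 6/39
= 23/39
= 0.5897

0.5897


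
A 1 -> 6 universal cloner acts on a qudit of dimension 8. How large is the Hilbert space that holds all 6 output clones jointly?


Output space = H^(tensor 6) where dim(H) = 8
dim = 8^6
= 64 (after 2 factors)
= 512 (after 3 factors)
= 4096 (after 4 factors)
= 32768 (after 5 factors)
= 262144 (after 6 factors)
= 262144

262144


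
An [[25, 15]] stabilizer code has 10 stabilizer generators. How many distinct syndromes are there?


Each stabilizer generator gives a binary (+1 or -1) measurement outcome.
With 10 independent generators:
Total syndromes = 2^10
= 1024

1024


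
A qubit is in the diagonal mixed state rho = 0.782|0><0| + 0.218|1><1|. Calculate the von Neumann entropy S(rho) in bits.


S = -p*log2(p) - (1-p)*log2(1-p)
p = 0.7820, 1-p = 0.2180
= -0.7820 * log2(0.7820) - 0.2180 * log2(0.2180)
= -(-0.2774) - (-0.4791)
= 0.7565

0.7565


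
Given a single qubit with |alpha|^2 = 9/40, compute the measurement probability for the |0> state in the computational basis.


|alpha|^2 = 9/40 = 0.2250
|beta|^2 = 1 - 9/40 = 31/40 = 0.7750
P(|0>) = |alpha|^2 = 0.2250

0.2250


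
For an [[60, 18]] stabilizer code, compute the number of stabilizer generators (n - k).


For an [[n,k]] stabilizer code:
Number of stabilizer generators = n - k
= 60 - 18
= 42

42


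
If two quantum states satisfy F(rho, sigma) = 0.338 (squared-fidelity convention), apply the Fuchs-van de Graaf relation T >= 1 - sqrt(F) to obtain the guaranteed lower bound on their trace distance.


Fuchs-van de Graaf (squared-fidelity convention): 1 - sqrt(F) <= T <= sqrt(1 - F).
Lower bound: T >= 1 - sqrt(F)
sqrt(F) = sqrt(0.338) = 0.5814
T >= 1 - 0.5814
T >= 0.4186

0.4186


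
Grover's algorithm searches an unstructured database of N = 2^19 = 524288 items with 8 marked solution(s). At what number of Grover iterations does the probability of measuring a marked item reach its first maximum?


After j Grover iterations the success probability is P(j) = sin^2((2j+1)*theta), where sin(theta) = sqrt(k/N).
N = 2^19 = 524288, k = 8
sin(theta) = sqrt(k/N) = 0.00390625
theta = arcsin(sqrt(k/N)) = 0.003906259934 rad
P(j) reaches its first maximum when (2j+1)*theta is as close as possible to pi/2, i.e. j = round(pi/(4*theta) - 1/2).
pi/(4*theta) - 1/2 = 200.5614
(For comparison, the common estimate pi/4 * sqrt(N/k) = 201.0619; the exact maximiser is used here.)
Optimal iterations = 201

201


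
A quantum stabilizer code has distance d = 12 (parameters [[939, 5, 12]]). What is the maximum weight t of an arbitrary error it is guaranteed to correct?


Code parameters: [[939, 5, 12]], distance d = 12.
Number of correctable errors = floor((d-1)/2)
= floor((12 - 1)/2)
= floor(11/2)
= 5

5


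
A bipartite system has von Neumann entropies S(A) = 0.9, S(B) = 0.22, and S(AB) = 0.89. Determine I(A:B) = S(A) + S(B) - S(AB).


I(A:B) = S(A) + S(B) - S(AB)
= 0.9 + 0.22 - 0.89
= 0.2300

0.2300


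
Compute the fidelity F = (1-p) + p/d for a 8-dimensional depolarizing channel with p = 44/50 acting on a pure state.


F = (1-p) + p/d
= (1 - 0.8800) + 0.8800/8
= 0.1200 + 0.1100
= 0.2300

0.2300


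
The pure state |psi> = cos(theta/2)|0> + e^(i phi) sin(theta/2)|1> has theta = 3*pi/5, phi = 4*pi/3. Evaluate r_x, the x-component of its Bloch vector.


theta = 1.8850, phi = 4.1888
r_x = sin(theta)*cos(phi) = 0.9511 * -0.5000
r_x = -0.4755

-0.4755


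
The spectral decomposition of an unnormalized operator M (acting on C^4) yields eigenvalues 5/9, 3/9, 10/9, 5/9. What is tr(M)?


tr(M) = sum of eigenvalues
= 5/9 + 3/9 + 10/9 + 5/9
= 23/9
= 2.5556

2.5556


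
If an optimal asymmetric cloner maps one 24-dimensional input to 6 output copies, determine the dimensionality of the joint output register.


Output space = H^(tensor 6) where dim(H) = 24
dim = 24^6
= 576 (after 2 factors)
= 13824 (after 3 factors)
= 331776 (after 4 factors)
= 7962624 (after 5 factors)
= 191102976 (after 6 factors)
= 191102976

191102976


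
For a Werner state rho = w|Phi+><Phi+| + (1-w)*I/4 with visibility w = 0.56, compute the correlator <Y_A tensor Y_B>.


|Phi+> = (|00> + |11>)/sqrt(2)
For the pure Bell state, <Y_A Y_B> = -1 (Bell-state Pauli correlator).
The maximally-mixed part I/4 has tr(I/4 * P tensor P) = 0 for any traceless Pauli P.
So <Y_A Y_B>_rho = w * (-1) + (1 - w) * 0
= 0.56 * (-1)
= -0.5600

-0.5600


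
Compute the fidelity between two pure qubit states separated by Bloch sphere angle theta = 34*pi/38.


For states separated by angle theta on Bloch sphere:
F = cos^2(theta/2)
theta = 34*pi/38 = 2.8109
theta/2 = 1.4054
cos(theta/2) = 0.1646
F = 0.0271

0.0271


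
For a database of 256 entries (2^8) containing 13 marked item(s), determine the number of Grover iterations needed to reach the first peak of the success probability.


After j Grover iterations the success probability is P(j) = sin^2((2j+1)*theta), where sin(theta) = sqrt(k/N).
N = 2^8 = 256, k = 13
sin(theta) = sqrt(k/N) = 0.2253469547
theta = arcsin(sqrt(k/N)) = 0.227299136 rad
P(j) reaches its first maximum when (2j+1)*theta is as close as possible to pi/2, i.e. j = round(pi/(4*theta) - 1/2).
pi/(4*theta) - 1/2 = 2.9554
(For comparison, the common estimate pi/4 * sqrt(N/k) = 3.4853; the exact maximiser is used here.)
Optimal iterations = 3

3


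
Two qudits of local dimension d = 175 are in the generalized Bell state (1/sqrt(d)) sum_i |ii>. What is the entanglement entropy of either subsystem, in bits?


For a maximally entangled state in d x d:
S = log2(d) = log2(175)
= 7.4512

7.4512


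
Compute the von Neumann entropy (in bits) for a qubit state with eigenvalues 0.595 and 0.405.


S = -p*log2(p) - (1-p)*log2(1-p)
p = 0.5950, 1-p = 0.4050
= -0.5950 * log2(0.5950) - 0.4050 * log2(0.4050)
= -(-0.4457) - (-0.5281)
= 0.9738

0.9738


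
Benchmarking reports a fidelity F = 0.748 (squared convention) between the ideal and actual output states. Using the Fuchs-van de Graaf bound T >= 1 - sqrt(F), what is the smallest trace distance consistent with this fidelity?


Fuchs-van de Graaf (squared-fidelity convention): 1 - sqrt(F) <= T <= sqrt(1 - F).
Lower bound: T >= 1 - sqrt(F)
sqrt(F) = sqrt(0.748) = 0.8649
T >= 1 - 0.8649
T >= 0.1351

0.1351


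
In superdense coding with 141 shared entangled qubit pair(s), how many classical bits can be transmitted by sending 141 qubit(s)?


Superdense coding allows 2 classical bits per shared entangled pair.
141 pair(s) -> 2 * 141 = 282 classical bits

282


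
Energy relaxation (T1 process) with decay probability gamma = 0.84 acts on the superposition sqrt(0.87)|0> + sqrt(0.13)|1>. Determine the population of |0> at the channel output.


For amplitude damping with parameter gamma on state sqrt(a)|0> + sqrt(b)|1>:
alpha^2 = 0.87, beta^2 = 0.13
P(|0>) = alpha^2 + gamma * beta^2
= 0.87 + 0.84 * 0.13
= 0.87 + 0.1092
= 0.9792

0.9792


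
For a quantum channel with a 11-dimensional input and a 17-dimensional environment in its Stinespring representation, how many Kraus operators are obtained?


Tracing out the environment in an orthonormal basis {|i>_E} gives Kraus operators K_i = <i|_E U |0>_E.
Number of Kraus operators = dim(H_env) = d_env
= 17

17


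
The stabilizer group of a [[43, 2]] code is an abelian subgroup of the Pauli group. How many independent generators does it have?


For an [[n,k]] stabilizer code:
Number of stabilizer generators = n - k
= 43 - 2
= 41

41


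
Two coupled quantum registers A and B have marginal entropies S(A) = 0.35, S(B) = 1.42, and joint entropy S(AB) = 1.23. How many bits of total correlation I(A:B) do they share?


I(A:B) = S(A) + S(B) - S(AB)
= 0.35 + 1.42 - 1.23
= 0.5400

0.5400


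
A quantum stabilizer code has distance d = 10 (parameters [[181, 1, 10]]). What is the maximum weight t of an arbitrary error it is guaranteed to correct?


Code parameters: [[181, 1, 10]], distance d = 10.
Number of correctable errors = floor((d-1)/2)
= floor((10 - 1)/2)
= floor(9/2)
= 4

4


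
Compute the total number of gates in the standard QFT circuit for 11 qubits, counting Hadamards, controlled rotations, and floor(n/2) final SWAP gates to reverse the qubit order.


Hadamard gates: 11
Controlled rotations: n*(n-1)/2 = 11*10/2 = 55
SWAP gates: floor(n/2) = floor(11/2) = 5
Total = 11 + 55 + 5
= 71

71


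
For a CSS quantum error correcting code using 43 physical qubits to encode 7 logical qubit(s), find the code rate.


Code rate R = k/n
= 7/43
= 0.1628

0.1628


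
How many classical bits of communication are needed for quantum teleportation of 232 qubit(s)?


Quantum teleportation requires 2 classical bits per qubit teleported.
232 qubit(s) -> 2 * 232 = 464 classical bits

464


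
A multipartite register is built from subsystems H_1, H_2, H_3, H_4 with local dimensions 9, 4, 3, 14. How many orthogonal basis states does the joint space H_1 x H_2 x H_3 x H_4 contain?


dim(H_1 x H_2 x H_3 x H_4) = 9 * 4 * 3 * 14
= 36 * 3 * 14
= 108 * 14
= 1512

1512


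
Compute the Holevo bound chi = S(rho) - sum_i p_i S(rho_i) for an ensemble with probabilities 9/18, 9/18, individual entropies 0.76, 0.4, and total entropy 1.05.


chi = S(rho) - sum_i p_i * S(rho_i)
Weighted entropy = 9/18 * 0.76 + 9/18 * 0.4
= 0.5800
chi = 1.05 - 0.5800
= 0.4700

0.4700


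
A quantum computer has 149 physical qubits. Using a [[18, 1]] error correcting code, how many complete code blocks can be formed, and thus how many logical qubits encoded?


Each code block uses 18 physical qubits for 1 logical qubit(s).
Number of complete blocks = floor(149 / 18) = 8
Logical qubits = 8 * 1
= 8

8


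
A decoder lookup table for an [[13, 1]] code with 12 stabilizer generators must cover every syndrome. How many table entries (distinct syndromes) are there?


Each stabilizer generator gives a binary (+1 or -1) measurement outcome.
With 12 independent generators:
Total syndromes = 2^12
= 4096

4096


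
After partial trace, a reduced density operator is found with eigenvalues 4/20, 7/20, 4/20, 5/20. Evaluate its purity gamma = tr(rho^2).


tr(rho^2) = sum of eigenvalues squared
= (4/20)^2 + (7/20)^2 + (4/20)^2 + (5/20)^2
= (16 + 49 + 16 + 25) / 400
= 106/400
= 0.2650

0.2650


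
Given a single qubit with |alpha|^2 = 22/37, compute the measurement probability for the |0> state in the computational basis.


|alpha|^2 = 22/37 = 0.5946
|beta|^2 = 1 - 22/37 = 15/37 = 0.4054
P(|0>) = |alpha|^2 = 0.5946

0.5946


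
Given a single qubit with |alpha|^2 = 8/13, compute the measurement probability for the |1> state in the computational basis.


|alpha|^2 = 8/13 = 0.6154
|beta|^2 = 1 - 8/13 = 5/13 = 0.3846
P(|1>) = |beta|^2 = 0.3846

0.3846


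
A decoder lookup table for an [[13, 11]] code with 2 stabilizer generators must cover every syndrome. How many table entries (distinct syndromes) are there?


Each stabilizer generator gives a binary (+1 or -1) measurement outcome.
With 2 independent generators:
Total syndromes = 2^2
= 4

4


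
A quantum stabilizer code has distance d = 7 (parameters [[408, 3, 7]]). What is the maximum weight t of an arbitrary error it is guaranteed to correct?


Code parameters: [[408, 3, 7]], distance d = 7.
Number of correctable errors = floor((d-1)/2)
= floor((7 - 1)/2)
= floor(6/2)
= 3

3


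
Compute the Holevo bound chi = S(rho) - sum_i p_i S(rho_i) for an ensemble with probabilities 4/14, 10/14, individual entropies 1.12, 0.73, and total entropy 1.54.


chi = S(rho) - sum_i p_i * S(rho_i)
Weighted entropy = 4/14 * 1.12 + 10/14 * 0.73
= 0.8414
chi = 1.54 - 0.8414
= 0.6986

0.6986


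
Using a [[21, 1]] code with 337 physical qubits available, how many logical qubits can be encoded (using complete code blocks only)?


Each code block uses 21 physical qubits for 1 logical qubit(s).
Number of complete blocks = floor(337 / 21) = 16
Logical qubits = 16 * 1
= 16

16


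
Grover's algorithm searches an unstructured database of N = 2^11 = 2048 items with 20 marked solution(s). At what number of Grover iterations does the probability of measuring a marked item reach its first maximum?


After j Grover iterations the success probability is P(j) = sin^2((2j+1)*theta), where sin(theta) = sqrt(k/N).
N = 2^11 = 2048, k = 20
sin(theta) = sqrt(k/N) = 0.09882117688
theta = arcsin(sqrt(k/N)) = 0.0989827296 rad
P(j) reaches its first maximum when (2j+1)*theta is as close as possible to pi/2, i.e. j = round(pi/(4*theta) - 1/2).
pi/(4*theta) - 1/2 = 7.4347
(For comparison, the common estimate pi/4 * sqrt(N/k) = 7.9477; the exact maximiser is used here.)
Optimal iterations = 7

7


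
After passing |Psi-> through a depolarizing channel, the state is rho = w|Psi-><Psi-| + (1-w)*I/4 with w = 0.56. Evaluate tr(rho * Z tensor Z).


|Psi-> = (|01> - |10>)/sqrt(2)
For the pure Bell state, <Z_A Z_B> = -1 (Bell-state Pauli correlator).
The maximally-mixed part I/4 has tr(I/4 * P tensor P) = 0 for any traceless Pauli P.
So <Z_A Z_B>_rho = w * (-1) + (1 - w) * 0
= 0.56 * (-1)
= -0.5600

-0.5600


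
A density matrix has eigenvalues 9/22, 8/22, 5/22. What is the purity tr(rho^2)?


tr(rho^2) = sum of eigenvalues squared
= (9/22)^2 + (8/22)^2 + (5/22)^2
= (81 + 64 + 25) / 484
= 170/484
= 0.3512

0.3512


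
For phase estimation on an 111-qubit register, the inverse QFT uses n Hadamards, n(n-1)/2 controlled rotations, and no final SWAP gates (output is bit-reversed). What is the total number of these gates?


Hadamard gates: 111
Controlled rotations: n*(n-1)/2 = 111*110/2 = 6105
SWAP gates: 0 (omitted)
Total = 111 + 6105
= 6216

6216


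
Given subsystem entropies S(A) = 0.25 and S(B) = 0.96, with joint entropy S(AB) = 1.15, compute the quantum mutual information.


I(A:B) = S(A) + S(B) - S(AB)
= 0.25 + 0.96 - 1.15
= 0.0600

0.0600


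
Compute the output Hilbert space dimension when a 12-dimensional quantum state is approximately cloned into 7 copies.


Output space = H^(tensor 7) where dim(H) = 12
dim = 12^7
= 144 (after 2 factors)
= 1728 (after 3 factors)
= 20736 (after 4 factors)
= 248832 (after 5 factors)
= 2985984 (after 6 factors)
= 35831808 (after 7 factors)
= 35831808

35831808


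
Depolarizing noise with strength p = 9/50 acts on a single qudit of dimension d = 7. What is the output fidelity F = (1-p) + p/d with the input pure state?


F = (1-p) + p/d
= (1 - 0.1800) + 0.1800/7
= 0.8200 + 0.0257
= 0.8457

0.8457


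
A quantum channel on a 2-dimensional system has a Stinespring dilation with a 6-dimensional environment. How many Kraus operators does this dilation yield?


Tracing out the environment in an orthonormal basis {|i>_E} gives Kraus operators K_i = <i|_E U |0>_E.
Number of Kraus operators = dim(H_env) = d_env
= 6

6


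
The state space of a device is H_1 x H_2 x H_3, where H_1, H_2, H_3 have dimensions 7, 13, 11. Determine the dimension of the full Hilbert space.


dim(H_1 x H_2 x H_3) = 7 * 13 * 11
= 91 * 11
= 1001

1001


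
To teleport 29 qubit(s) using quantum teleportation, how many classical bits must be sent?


Quantum teleportation requires 2 classical bits per qubit teleported.
29 qubit(s) -> 2 * 29 = 58 classical bits

58


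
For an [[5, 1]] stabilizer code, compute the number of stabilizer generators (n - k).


For an [[n,k]] stabilizer code:
Number of stabilizer generators = n - k
= 5 - 1
= 4

4


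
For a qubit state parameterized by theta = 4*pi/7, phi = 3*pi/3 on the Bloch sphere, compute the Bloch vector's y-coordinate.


theta = 1.7952, phi = 3.1416
r_y = sin(theta)*sin(phi) = 0.9749 * 0.0000
r_y = 0.0000

0.0000


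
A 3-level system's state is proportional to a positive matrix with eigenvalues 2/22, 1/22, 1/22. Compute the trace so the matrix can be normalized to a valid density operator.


tr(M) = sum of eigenvalues
= 2/22 + 1/22 + 1/22
= 4/22
= 0.1818

0.1818


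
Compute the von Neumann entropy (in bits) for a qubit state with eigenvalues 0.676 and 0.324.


S = -p*log2(p) - (1-p)*log2(1-p)
p = 0.6760, 1-p = 0.3240
= -0.6760 * log2(0.6760) - 0.3240 * log2(0.3240)
= -(-0.3819) - (-0.5268)
= 0.9087

0.9087


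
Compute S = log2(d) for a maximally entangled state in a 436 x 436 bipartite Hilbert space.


For a maximally entangled state in d x d:
S = log2(d) = log2(436)
= 8.7682

8.7682


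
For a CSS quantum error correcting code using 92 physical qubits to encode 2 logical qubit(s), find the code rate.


Code rate R = k/n
= 2/92
= 0.0217

0.0217


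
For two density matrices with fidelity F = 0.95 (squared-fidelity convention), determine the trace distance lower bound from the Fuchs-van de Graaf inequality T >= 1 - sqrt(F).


Fuchs-van de Graaf (squared-fidelity convention): 1 - sqrt(F) <= T <= sqrt(1 - F).
Lower bound: T >= 1 - sqrt(F)
sqrt(F) = sqrt(0.95) = 0.9747
T >= 1 - 0.9747
T >= 0.0253

0.0253


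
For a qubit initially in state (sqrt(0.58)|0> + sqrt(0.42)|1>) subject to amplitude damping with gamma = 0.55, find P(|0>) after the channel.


For amplitude damping with parameter gamma on state sqrt(a)|0> + sqrt(b)|1>:
alpha^2 = 0.58, beta^2 = 0.42
P(|0>) = alpha^2 + gamma * beta^2
= 0.58 + 0.55 * 0.42
= 0.58 + 0.2310
= 0.8110

0.8110


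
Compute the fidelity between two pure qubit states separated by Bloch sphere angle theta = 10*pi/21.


For states separated by angle theta on Bloch sphere:
F = cos^2(theta/2)
theta = 10*pi/21 = 1.4960
theta/2 = 0.7480
cos(theta/2) = 0.7331
F = 0.5374

0.5374


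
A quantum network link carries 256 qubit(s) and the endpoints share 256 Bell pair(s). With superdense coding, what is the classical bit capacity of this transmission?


Superdense coding allows 2 classical bits per shared entangled pair.
256 pair(s) -> 2 * 256 = 512 classical bits

512


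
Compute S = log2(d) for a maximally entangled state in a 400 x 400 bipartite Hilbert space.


For a maximally entangled state in d x d:
S = log2(d) = log2(400)
= 8.6439

8.6439


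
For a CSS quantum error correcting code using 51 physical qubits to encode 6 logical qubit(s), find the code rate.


Code rate R = k/n
= 6/51
= 0.1176

0.1176


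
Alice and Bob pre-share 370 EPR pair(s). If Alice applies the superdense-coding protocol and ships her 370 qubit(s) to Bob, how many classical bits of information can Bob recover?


Superdense coding allows 2 classical bits per shared entangled pair.
370 pair(s) -> 2 * 370 = 740 classical bits

740


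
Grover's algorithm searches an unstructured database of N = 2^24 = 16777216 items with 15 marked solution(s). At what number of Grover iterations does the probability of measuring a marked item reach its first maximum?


After j Grover iterations the success probability is P(j) = sin^2((2j+1)*theta), where sin(theta) = sqrt(k/N).
N = 2^24 = 16777216, k = 15
sin(theta) = sqrt(k/N) = 0.0009455525748
theta = arcsin(sqrt(k/N)) = 0.0009455527157 rad
P(j) reaches its first maximum when (2j+1)*theta is as close as possible to pi/2, i.e. j = round(pi/(4*theta) - 1/2).
pi/(4*theta) - 1/2 = 830.1233
(For comparison, the common estimate pi/4 * sqrt(N/k) = 830.6235; the exact maximiser is used here.)
Optimal iterations = 830

830


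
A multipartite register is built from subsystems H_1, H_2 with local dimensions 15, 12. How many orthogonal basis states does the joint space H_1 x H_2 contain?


dim(H_1 x H_2) = 15 * 12
= 180

180


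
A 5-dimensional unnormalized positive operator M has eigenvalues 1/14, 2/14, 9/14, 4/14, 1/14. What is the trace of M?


tr(M) = sum of eigenvalues
= 1/14 + 2/14 + 9/14 + 4/14 + 1/14
= 17/14
= 1.2143

1.2143


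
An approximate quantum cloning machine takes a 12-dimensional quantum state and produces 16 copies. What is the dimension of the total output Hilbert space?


Output space = H^(tensor 16) where dim(H) = 12
dim = 12^16
= 144 (after 2 factors)
= 1728 (after 3 factors)
= 20736 (after 4 factors)
= 248832 (after 5 factors)
= 2985984 (after 6 factors)
= 35831808 (after 7 factors)
= 429981696 (after 8 factors)
= 5159780352 (after 9 factors)
= 61917364224 (after 10 factors)
= 743008370688 (after 11 factors)
= 8916100448256 (after 12 factors)
= 106993205379072 (after 13 factors)
= 1283918464548864 (after 14 factors)
= 15407021574586368 (after 15 factors)
= 184884258895036416 (after 16 factors)
= 184884258895036416

184884258895036416


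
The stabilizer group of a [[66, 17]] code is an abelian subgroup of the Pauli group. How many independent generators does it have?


For an [[n,k]] stabilizer code:
Number of stabilizer generators = n - k
= 66 - 17
= 49

49


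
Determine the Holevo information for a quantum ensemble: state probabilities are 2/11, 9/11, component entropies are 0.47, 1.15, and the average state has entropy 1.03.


chi = S(rho) - sum_i p_i * S(rho_i)
Weighted entropy = 2/11 * 0.47 + 9/11 * 1.15
= 1.0264
chi = 1.03 - 1.0264
= 0.0036

0.0036


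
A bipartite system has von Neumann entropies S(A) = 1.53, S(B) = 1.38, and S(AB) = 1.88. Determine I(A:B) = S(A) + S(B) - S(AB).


I(A:B) = S(A) + S(B) - S(AB)
= 1.53 + 1.38 - 1.88
= 1.0300

1.0300


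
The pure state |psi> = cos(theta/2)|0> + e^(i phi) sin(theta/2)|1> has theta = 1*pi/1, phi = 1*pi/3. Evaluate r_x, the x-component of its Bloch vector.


theta = 3.1416, phi = 1.0472
r_x = sin(theta)*cos(phi) = 0.0000 * 0.5000
r_x = 0.0000

0.0000


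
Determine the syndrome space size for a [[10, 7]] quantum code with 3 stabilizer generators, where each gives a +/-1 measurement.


Each stabilizer generator gives a binary (+1 or -1) measurement outcome.
With 3 independent generators:
Total syndromes = 2^3
= 8

8


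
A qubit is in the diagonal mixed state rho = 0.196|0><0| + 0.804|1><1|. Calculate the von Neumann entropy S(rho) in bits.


S = -p*log2(p) - (1-p)*log2(1-p)
p = 0.1960, 1-p = 0.8040
= -0.1960 * log2(0.1960) - 0.8040 * log2(0.8040)
= -(-0.4608) - (-0.2530)
= 0.7139

0.7139


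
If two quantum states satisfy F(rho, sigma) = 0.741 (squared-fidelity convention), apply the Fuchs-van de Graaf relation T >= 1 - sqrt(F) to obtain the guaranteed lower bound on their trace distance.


Fuchs-van de Graaf (squared-fidelity convention): 1 - sqrt(F) <= T <= sqrt(1 - F).
Lower bound: T >= 1 - sqrt(F)
sqrt(F) = sqrt(0.741) = 0.8608
T >= 1 - 0.8608
T >= 0.1392

0.1392


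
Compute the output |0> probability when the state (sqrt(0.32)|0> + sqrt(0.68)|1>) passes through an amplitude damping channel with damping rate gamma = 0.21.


For amplitude damping with parameter gamma on state sqrt(a)|0> + sqrt(b)|1>:
alpha^2 = 0.32, beta^2 = 0.68
P(|0>) = alpha^2 + gamma * beta^2
= 0.32 + 0.21 * 0.68
= 0.32 + 0.1428
= 0.4628

0.4628


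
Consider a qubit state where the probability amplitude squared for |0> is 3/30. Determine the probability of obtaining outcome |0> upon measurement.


|alpha|^2 = 3/30 = 0.1000
|beta|^2 = 1 - 3/30 = 27/30 = 0.9000
P(|0>) = |alpha|^2 = 0.1000

0.1000


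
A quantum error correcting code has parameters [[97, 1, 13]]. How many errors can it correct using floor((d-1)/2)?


Code parameters: [[97, 1, 13]], distance d = 13.
Number of correctable errors = floor((d-1)/2)
= floor((13 - 1)/2)
= floor(12/2)
= 6

6


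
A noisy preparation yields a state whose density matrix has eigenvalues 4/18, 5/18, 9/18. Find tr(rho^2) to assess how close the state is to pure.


tr(rho^2) = sum of eigenvalues squared
= (4/18)^2 + (5/18)^2 + (9/18)^2
= (16 + 25 + 81) / 324
= 122/324
= 0.3765

0.3765


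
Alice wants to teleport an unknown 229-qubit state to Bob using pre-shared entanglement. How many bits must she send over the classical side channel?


Quantum teleportation requires 2 classical bits per qubit teleported.
229 qubit(s) -> 2 * 229 = 458 classical bits

458


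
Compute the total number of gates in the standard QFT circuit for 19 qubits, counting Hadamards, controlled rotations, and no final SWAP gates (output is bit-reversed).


Hadamard gates: 19
Controlled rotations: n*(n-1)/2 = 19*18/2 = 171
SWAP gates: 0 (omitted)
Total = 19 + 171
= 190

190


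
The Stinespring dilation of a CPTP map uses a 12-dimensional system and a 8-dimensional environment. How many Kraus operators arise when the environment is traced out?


Tracing out the environment in an orthonormal basis {|i>_E} gives Kraus operators K_i = <i|_E U |0>_E.
Number of Kraus operators = dim(H_env) = d_env
= 8

8


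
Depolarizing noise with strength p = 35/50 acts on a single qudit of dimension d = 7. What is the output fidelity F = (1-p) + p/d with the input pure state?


F = (1-p) + p/d
= (1 - 0.7000) + 0.7000/7
= 0.3000 + 0.1000
= 0.4000

0.4000


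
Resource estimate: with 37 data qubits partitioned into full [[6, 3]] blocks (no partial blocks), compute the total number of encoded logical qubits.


Each code block uses 6 physical qubits for 3 logical qubit(s).
Number of complete blocks = floor(37 / 6) = 6
Logical qubits = 6 * 3
= 18

18


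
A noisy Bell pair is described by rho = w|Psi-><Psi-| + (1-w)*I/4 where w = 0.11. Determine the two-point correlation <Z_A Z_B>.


|Psi-> = (|01> - |10>)/sqrt(2)
For the pure Bell state, <Z_A Z_B> = -1 (Bell-state Pauli correlator).
The maximally-mixed part I/4 has tr(I/4 * P tensor P) = 0 for any traceless Pauli P.
So <Z_A Z_B>_rho = w * (-1) + (1 - w) * 0
= 0.11 * (-1)
= -0.1100

-0.1100


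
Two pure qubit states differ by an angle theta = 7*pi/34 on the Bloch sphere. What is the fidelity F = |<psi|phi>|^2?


For states separated by angle theta on Bloch sphere:
F = cos^2(theta/2)
theta = 7*pi/34 = 0.6468
theta/2 = 0.3234
cos(theta/2) = 0.9482
F = 0.8990

0.8990


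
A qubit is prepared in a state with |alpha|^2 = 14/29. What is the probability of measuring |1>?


|alpha|^2 = 14/29 = 0.4828
|beta|^2 = 1 - 14/29 = 15/29 = 0.5172
P(|1>) = |beta|^2 = 0.5172

0.5172


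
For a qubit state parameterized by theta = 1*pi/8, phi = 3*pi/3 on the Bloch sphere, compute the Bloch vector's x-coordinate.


theta = 0.3927, phi = 3.1416
r_x = sin(theta)*cos(phi) = 0.3827 * -1.0000
r_x = -0.3827

-0.3827


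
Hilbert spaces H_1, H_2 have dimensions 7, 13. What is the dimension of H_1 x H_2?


dim(H_1 x H_2) = 7 * 13
= 91

91


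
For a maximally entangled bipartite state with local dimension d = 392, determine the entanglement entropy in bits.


For a maximally entangled state in d x d:
S = log2(d) = log2(392)
= 8.6147

8.6147


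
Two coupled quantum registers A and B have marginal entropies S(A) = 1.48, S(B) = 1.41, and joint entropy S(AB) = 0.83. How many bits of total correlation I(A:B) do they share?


I(A:B) = S(A) + S(B) - S(AB)
= 1.48 + 1.41 - 0.83
= 2.0600

2.0600


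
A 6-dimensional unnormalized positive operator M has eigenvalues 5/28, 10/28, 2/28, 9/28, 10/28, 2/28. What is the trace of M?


tr(M) = sum of eigenvalues
= 5/28 + 10/28 + 2/28 + 9/28 + 10/28 + 2/28
= 38/28
= 1.3571

1.3571
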